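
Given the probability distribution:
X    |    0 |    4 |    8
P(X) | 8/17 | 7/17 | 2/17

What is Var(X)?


E[X] = 44/17
E[X²] = 240/17
Var(X) = E[X²] - (E[X])² = 240/17 - 1936/289 = 2144/289

Var(X) = 2144/289 ≈ 7.4187


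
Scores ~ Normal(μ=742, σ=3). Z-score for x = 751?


z = (x - μ)/σ = (751 - 742)/3 = 3.0

z = 3.0


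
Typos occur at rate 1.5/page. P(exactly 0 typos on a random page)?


Poisson(λ=1.5): P(X=0) = e^(-λ)×λ^k/k!
= e^(-1.5) × 1.5^0 / 0!
≈ 0.2231301601 × 1 / 1 ≈ 0.223130

P(X=0) ≈ 0.223130 ≈ 22.31%


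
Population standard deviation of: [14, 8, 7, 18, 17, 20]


Mean = 84/6 = 14
  (14-14)²=0
  (8-14)²=36
  (7-14)²=49
  (18-14)²=16
  (17-14)²=9
  (20-14)²=36
Σ(x-μ)² = 146
σ² = 146/6 = 73/3

σ = √(73/3) ≈ 4.9329


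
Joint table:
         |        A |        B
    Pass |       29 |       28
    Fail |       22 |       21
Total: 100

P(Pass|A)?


P(Pass|A) = 29/(29+22) = 29/51

P = 29/51 ≈ 56.86%


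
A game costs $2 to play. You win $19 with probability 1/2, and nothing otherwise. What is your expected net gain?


E[gain] = (19-2)×1/2 + (-2)×1/2
= 17/2 - 1 = 15/2

Expected net gain = $15/2 ≈ $7.50


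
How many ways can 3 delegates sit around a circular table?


Circular arrangements of 3 distinct objects: fix one position to break rotational symmetry.
(n-1)! = 2! = 2

2


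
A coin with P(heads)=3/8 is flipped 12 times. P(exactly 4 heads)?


Binomial: P(X=4) = C(12,4)×p^4×(1-p)^8
= 495 × 81/4096 × 390625/16777216 = 15662109375/68719476736

P(X=4) = 15662109375/68719476736 ≈ 22.79%


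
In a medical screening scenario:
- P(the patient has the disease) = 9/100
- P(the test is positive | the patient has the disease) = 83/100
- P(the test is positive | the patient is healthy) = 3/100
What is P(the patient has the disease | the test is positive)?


Using Bayes' theorem:
P(A|B) = P(B|A)·P(A) / P(B)

P(the test is positive) = 83/100 × 9/100 + 3/100 × 91/100
= 747/10000 + 273/10000 = 51/500

P(the patient has the disease|the test is positive) = (747/10000) / (51/500) = 249/340

P(the patient has the disease|the test is positive) = 249/340 ≈ 73.24%


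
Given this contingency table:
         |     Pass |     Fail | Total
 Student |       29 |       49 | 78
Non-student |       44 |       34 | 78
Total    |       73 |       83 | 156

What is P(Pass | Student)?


P(Pass | Student) = 29/(29+49) = 29/78

P(Pass|Student) = 29/78 ≈ 37.18%


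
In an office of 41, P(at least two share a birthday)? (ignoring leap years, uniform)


P(all different) = Π(365-i)/365 for i=0..40
= 0.096848
P(match) = 1 - 0.096848 = 0.903152

P ≈ 0.9032 ≈ 90.32%


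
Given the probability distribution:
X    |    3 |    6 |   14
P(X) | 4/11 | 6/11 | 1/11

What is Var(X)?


E[X] = 62/11
E[X²] = 448/11
Var(X) = E[X²] - (E[X])² = 448/11 - 3844/121 = 1084/121

Var(X) = 1084/121 ≈ 8.9587


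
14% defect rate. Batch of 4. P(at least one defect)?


P(all good) = (43/50)^4 = 3418801/6250000
P(≥1 defect) = 2831199/6250000

P = 2831199/6250000 ≈ 45.30%


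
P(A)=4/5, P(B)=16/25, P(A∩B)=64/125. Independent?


P(A)×P(B) = 64/125
P(A∩B) = 64/125
Equal ✓ → Independent

Yes, independent


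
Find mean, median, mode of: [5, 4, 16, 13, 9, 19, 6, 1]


Sorted: [1, 4, 5, 6, 9, 13, 16, 19]
Mean = 73/8
Median = 15/2
Freq: {5: 1, 4: 1, 16: 1, 13: 1, 9: 1, 19: 1, 6: 1, 1: 1}
Mode: No mode

Mean=73/8, Median=15/2, Mode=No mode


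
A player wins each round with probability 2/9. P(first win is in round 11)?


Geometric: P(X=11) = (1-p)^(k-1)×p = (7/9)^10×2/9 = 564950498/31381059609

P(X=11) = 564950498/31381059609 ≈ 1.80%


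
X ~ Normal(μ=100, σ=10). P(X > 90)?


z = (90-100)/10 = -1.0
P(X > 90) = 1 - P(Z ≤ -1.0) = 1 - 0.1587 = 0.8413

P(X > 90) ≈ 0.8413


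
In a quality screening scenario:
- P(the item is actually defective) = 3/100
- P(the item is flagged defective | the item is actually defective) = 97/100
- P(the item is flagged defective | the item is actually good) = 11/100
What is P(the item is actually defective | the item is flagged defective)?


Using Bayes' theorem:
P(A|B) = P(B|A)·P(A) / P(B)

P(the item is flagged defective) = 97/100 × 3/100 + 11/100 × 97/100
= 291/10000 + 1067/10000 = 679/5000

P(the item is actually defective|the item is flagged defective) = (291/10000) / (679/5000) = 3/14

P(the item is actually defective|the item is flagged defective) = 3/14 ≈ 21.43%


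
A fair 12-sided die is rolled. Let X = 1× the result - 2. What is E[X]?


E[die] = (1+12)/2 = 13/2
E[X] = 1×13/2 - 2 = 9/2

E[X] = 9/2


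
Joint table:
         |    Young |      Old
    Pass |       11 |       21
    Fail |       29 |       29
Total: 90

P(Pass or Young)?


P(Pass∨Young) = P(Pass) + P(Young) - P(Pass∧Young)
= (32 + 40 - 11)/90 = 61/90

P = 61/90 ≈ 67.78%


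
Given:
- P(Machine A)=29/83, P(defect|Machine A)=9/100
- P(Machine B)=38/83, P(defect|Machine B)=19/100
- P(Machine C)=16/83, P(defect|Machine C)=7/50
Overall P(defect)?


P(B) = Σ P(B|Aᵢ)×P(Aᵢ)
  9/100×29/83 = 261/8300
  19/100×38/83 = 361/4150
  7/50×16/83 = 56/2075
Sum = 1207/8300

P(defect) = 1207/8300 ≈ 14.54%


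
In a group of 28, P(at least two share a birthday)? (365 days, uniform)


P(all different) = Π(365-i)/365 for i=0..27
= 0.345539
P(match) = 1 - 0.345539 = 0.654461

P ≈ 0.6545 ≈ 65.45%


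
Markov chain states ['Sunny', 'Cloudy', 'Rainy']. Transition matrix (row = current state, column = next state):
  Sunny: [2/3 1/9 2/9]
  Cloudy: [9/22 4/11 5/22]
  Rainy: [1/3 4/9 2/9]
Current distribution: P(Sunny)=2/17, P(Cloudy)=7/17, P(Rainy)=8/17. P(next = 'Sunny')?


P(next=Sunny) = Σᵢ P(now=i)×P(i→Sunny)
= 2/17×2/3 + 7/17×9/22 + 8/17×1/3
= 4/51 + 63/374 + 8/51 = 151/374

P = 151/374 ≈ 0.4037


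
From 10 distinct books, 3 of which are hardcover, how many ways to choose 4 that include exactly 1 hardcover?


Choose 1 of the 3 hardcovers and 3 of the other 7 books:
C(3,1)×C(7,3) = 3×35 = 105

105


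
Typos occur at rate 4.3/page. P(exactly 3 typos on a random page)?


Poisson(λ=4.3): P(X=3) = e^(-λ)×λ^k/k!
= e^(-4.3) × 4.3^3 / 3!
≈ 0.01356855901 × 79.507 / 6 ≈ 0.179799

P(X=3) ≈ 0.179799 ≈ 17.98%


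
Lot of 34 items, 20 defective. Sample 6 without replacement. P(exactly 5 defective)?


Hypergeometric: C(20,5)×C(14,1)/C(34,6)
= 15504×14/1344904 = 1596/9889

P(X=5) = 1596/9889 ≈ 16.14%


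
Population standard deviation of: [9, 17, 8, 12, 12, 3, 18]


Mean = 79/7
  (9-79/7)²=256/49
  (17-79/7)²=1600/49
  (8-79/7)²=529/49
  (12-79/7)²=25/49
  (12-79/7)²=25/49
  (3-79/7)²=3364/49
  (18-79/7)²=2209/49
Σ(x-μ)² = 1144/7
σ² = (1144/7)/7 = 1144/49

σ = √(1144/49) ≈ 4.8319


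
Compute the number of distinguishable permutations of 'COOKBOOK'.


Letters: 8, freq: {'C': 1, 'O': 4, 'K': 2, 'B': 1}
8!/(1!×4!×2!×1!) = 40320/48 = 840

840


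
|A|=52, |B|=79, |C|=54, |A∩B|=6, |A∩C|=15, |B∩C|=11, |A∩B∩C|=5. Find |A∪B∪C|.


|A∪B∪C| = 52+79+54-6-15-11+5 = 158

|A∪B∪C| = 158


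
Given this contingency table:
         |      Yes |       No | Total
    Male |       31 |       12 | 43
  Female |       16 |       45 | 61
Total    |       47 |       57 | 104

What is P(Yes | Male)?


P(Yes | Male) = 31/(31+12) = 31/43

P(Yes|Male) = 31/43 ≈ 72.09%


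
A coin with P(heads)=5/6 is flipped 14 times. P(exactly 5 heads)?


Binomial: P(X=5) = C(14,5)×p^5×(1-p)^9
= 2002 × 3125/7776 × 1/10077696 = 3128125/39182082048

P(X=5) = 3128125/39182082048 ≈ 0.01%


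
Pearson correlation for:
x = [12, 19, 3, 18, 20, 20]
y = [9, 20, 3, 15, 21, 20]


n=6, Σx=92, Σy=88, Σxy=1587, Σx²=1638, Σy²=1556
r = (6×1587 - 92×88)/√((6×1638 - 92²)(6×1556 - 88²))
= 1426/√(1364×1592) = 1426/√2171488 ≈ 1426/1473.5970 ≈ 0.9677

r ≈ 0.9677


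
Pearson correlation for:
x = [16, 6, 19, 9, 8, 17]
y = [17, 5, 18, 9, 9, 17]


n=6, Σx=75, Σy=75, Σxy=1086, Σx²=1087, Σy²=1089
r = (6×1086 - 75×75)/√((6×1087 - 75²)(6×1089 - 75²))
= 891/√(897×909) = 891/√815373 ≈ 891/902.9801 ≈ 0.9867

r ≈ 0.9867


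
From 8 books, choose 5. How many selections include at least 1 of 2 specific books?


Complement: C(8,5) - C(6,5) = 56 - 6 = 50

50


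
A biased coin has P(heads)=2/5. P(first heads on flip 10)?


Geometric: P(X=10) = (1-p)^(k-1)×p = (3/5)^9×2/5 = 39366/9765625

P(X=10) = 39366/9765625 ≈ 0.40%


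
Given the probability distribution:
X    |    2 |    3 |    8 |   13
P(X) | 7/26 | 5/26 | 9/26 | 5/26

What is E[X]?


E[X] = Σ x·P(X=x)
= (2)×(7/26) + (3)×(5/26) + (8)×(9/26) + (13)×(5/26)
= 83/13

E[X] = 83/13


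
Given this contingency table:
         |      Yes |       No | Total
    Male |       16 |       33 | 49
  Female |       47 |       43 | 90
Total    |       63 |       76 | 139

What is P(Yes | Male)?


P(Yes | Male) = 16/(16+33) = 16/49

P(Yes|Male) = 16/49 ≈ 32.65%


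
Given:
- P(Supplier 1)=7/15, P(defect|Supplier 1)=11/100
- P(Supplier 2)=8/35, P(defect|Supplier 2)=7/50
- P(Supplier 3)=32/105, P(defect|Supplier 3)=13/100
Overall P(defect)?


P(B) = Σ P(B|Aᵢ)×P(Aᵢ)
  11/100×7/15 = 77/1500
  7/50×8/35 = 4/125
  13/100×32/105 = 104/2625
Sum = 1291/10500

P(defect) = 1291/10500 ≈ 12.30%


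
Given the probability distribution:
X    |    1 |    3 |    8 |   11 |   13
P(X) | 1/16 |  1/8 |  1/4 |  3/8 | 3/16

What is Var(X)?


E[X] = 9
E[X²] = 377/4
Var(X) = E[X²] - (E[X])² = 377/4 - 81 = 53/4

Var(X) = 53/4 ≈ 13.2500


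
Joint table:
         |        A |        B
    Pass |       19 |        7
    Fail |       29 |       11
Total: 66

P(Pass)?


P(Pass) = (19+7)/66 = 26/66 = 13/33

P(Pass) = 13/33 ≈ 39.39%


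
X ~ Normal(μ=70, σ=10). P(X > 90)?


z = (90-70)/10 = 2.0
P(X > 90) = 1 - P(Z ≤ 2.0) = 1 - 0.9772 = 0.0228

P(X > 90) ≈ 0.0228


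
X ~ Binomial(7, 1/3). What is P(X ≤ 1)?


P(X ≤ 1) = Σ P(X=i) for i=0..1
P(X=0) = 128/2187
P(X=1) = 448/2187
Sum = 64/243

P(X ≤ 1) = 64/243 ≈ 26.34%


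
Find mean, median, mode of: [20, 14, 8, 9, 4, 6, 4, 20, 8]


Sorted: [4, 4, 6, 8, 8, 9, 14, 20, 20]
Mean = 93/9 = 31/3
Median = 8
Freq: {20: 2, 14: 1, 8: 2, 9: 1, 4: 2, 6: 1}
Mode: [4, 8, 20]

Mean=31/3, Median=8, Mode=[4, 8, 20]


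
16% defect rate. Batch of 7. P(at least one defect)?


P(all good) = (21/25)^7 = 1801088541/6103515625
P(≥1 defect) = 4302427084/6103515625

P = 4302427084/6103515625 ≈ 70.49%


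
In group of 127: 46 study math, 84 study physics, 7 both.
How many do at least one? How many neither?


|A∪B| = 46+84-7 = 123
Neither = 127-123 = 4

At least one: 123; Neither: 4


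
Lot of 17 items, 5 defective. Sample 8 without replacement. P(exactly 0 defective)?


Hypergeometric: C(5,0)×C(12,8)/C(17,8)
= 1×495/24310 = 9/442

P(X=0) = 9/442 ≈ 2.04%


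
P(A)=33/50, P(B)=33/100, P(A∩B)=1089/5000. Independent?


P(A)×P(B) = 1089/5000
P(A∩B) = 1089/5000
Equal ✓ → Independent

Yes, independent


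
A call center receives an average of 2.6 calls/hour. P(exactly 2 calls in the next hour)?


Poisson(λ=2.6): P(X=2) = e^(-λ)×λ^k/k!
= e^(-2.6) × 2.6^2 / 2!
≈ 0.07427357821 × 6.76 / 2 ≈ 0.251045

P(X=2) ≈ 0.251045 ≈ 25.10%


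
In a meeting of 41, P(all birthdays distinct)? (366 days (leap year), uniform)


P(all different) = Π(366-i)/366 for i=0..40
= (366/366)×(365/366)×...×(326/366)
= 0.097493

P ≈ 0.0975 ≈ 9.75%


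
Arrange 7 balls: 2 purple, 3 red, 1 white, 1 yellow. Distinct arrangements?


7!/(2!×3!×1!×1!) = 420

420


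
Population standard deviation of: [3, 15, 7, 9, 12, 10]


Mean = 56/6 = 28/3
  (3-28/3)²=361/9
  (15-28/3)²=289/9
  (7-28/3)²=49/9
  (9-28/3)²=1/9
  (12-28/3)²=64/9
  (10-28/3)²=4/9
Σ(x-μ)² = 256/3
σ² = (256/3)/6 = 128/9

σ = √(128/9) ≈ 3.7712


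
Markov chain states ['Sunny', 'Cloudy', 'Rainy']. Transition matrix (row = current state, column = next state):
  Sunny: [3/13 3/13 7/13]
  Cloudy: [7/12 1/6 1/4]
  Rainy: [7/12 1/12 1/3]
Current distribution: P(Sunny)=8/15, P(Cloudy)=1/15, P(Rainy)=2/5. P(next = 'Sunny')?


P(next=Sunny) = Σᵢ P(now=i)×P(i→Sunny)
= 8/15×3/13 + 1/15×7/12 + 2/5×7/12
= 8/65 + 7/180 + 7/30 = 185/468

P = 185/468 ≈ 0.3953


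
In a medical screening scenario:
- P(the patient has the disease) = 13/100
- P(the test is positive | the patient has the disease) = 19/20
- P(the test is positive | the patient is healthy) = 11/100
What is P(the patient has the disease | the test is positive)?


Using Bayes' theorem:
P(A|B) = P(B|A)·P(A) / P(B)

P(the test is positive) = 19/20 × 13/100 + 11/100 × 87/100
= 247/2000 + 957/10000 = 137/625

P(the patient has the disease|the test is positive) = (247/2000) / (137/625) = 1235/2192

P(the patient has the disease|the test is positive) = 1235/2192 ≈ 56.34%


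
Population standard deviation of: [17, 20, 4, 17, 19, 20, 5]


Mean = 102/7
  (17-102/7)²=289/49
  (20-102/7)²=1444/49
  (4-102/7)²=5476/49
  (17-102/7)²=289/49
  (19-102/7)²=961/49
  (20-102/7)²=1444/49
  (5-102/7)²=4489/49
Σ(x-μ)² = 2056/7
σ² = (2056/7)/7 = 2056/49

σ = √(2056/49) ≈ 6.4776


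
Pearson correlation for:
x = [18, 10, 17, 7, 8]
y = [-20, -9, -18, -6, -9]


n=5, Σx=60, Σy=-62, Σxy=-870, Σx²=826, Σy²=922
r = (5×(-870) - 60×(-62))/√((5×826 - 60²)(5×922 - (-62)²))
= -630/√(530×766) = -630/√405980 ≈ -630/637.1656 ≈ -0.9888

r ≈ -0.9888


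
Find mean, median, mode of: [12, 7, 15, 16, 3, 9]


Sorted: [3, 7, 9, 12, 15, 16]
Mean = 62/6 = 31/3
Median = 21/2
Freq: {12: 1, 7: 1, 15: 1, 16: 1, 3: 1, 9: 1}
Mode: No mode

Mean=31/3, Median=21/2, Mode=No mode


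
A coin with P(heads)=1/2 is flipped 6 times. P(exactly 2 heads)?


Binomial: P(X=2) = C(6,2)×p^2×(1-p)^4
= 15 × 1/4 × 1/16 = 15/64

P(X=2) = 15/64 ≈ 23.44%


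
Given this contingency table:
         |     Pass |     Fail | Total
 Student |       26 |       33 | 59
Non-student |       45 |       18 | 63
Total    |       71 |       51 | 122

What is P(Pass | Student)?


P(Pass | Student) = 26/(26+33) = 26/59

P(Pass|Student) = 26/59 ≈ 44.07%


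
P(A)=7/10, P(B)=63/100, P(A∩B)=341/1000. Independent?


P(A)×P(B) = 441/1000
P(A∩B) = 341/1000
Not equal → NOT independent

No, not independent


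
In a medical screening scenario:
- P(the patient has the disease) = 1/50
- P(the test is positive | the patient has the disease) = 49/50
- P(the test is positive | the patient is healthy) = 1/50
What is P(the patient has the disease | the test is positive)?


Using Bayes' theorem:
P(A|B) = P(B|A)·P(A) / P(B)

P(the test is positive) = 49/50 × 1/50 + 1/50 × 49/50
= 49/2500 + 49/2500 = 49/1250

P(the patient has the disease|the test is positive) = (49/2500) / (49/1250) = 1/2

P(the patient has the disease|the test is positive) = 1/2 ≈ 50.00%


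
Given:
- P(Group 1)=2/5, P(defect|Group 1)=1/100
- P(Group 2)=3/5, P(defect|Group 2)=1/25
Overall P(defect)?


P(B) = Σ P(B|Aᵢ)×P(Aᵢ)
  1/100×2/5 = 1/250
  1/25×3/5 = 3/125
Sum = 7/250

P(defect) = 7/250 ≈ 2.80%


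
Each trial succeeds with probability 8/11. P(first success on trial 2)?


Geometric: P(X=2) = (1-p)^(k-1)×p = (3/11)^1×8/11 = 24/121

P(X=2) = 24/121 ≈ 19.83%


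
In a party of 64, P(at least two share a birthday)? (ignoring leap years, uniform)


P(all different) = Π(365-i)/365 for i=0..63
= 0.002810
P(match) = 1 - 0.002810 = 0.997190

P ≈ 0.9972 ≈ 99.72%


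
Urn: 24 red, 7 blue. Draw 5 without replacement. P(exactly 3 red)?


Hypergeometric: C(24,3)×C(7,2)/C(31,5)
= 2024×21/169911 = 2024/8091

P(X=3) = 2024/8091 ≈ 25.02%


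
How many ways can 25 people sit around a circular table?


Circular arrangements of 25 distinct objects: fix one position to break rotational symmetry.
(n-1)! = 24! = 620448401733239439360000

620448401733239439360000


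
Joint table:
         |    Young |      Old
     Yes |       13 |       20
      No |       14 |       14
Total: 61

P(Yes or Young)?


P(Yes∨Young) = P(Yes) + P(Young) - P(Yes∧Young)
= (33 + 27 - 13)/61 = 47/61

P = 47/61 ≈ 77.05%


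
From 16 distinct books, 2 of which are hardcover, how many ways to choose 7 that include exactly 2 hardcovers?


Choose 2 of the 2 hardcovers and 5 of the other 14 books:
C(2,2)×C(14,5) = 1×2002 = 2002

2002


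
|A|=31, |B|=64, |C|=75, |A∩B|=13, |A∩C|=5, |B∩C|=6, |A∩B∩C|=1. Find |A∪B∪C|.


|A∪B∪C| = 31+64+75-13-5-6+1 = 147

|A∪B∪C| = 147


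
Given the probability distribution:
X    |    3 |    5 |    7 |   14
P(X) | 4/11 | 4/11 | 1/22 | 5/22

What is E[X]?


E[X] = Σ x·P(X=x)
= (3)×(4/11) + (5)×(4/11) + (7)×(1/22) + (14)×(5/22)
= 141/22

E[X] = 141/22


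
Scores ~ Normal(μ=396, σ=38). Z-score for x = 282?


z = (x - μ)/σ = (282 - 396)/38 = -3.0

z = -3.0


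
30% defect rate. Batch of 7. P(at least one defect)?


P(all good) = (7/10)^7 = 823543/10000000
P(≥1 defect) = 9176457/10000000

P = 9176457/10000000 ≈ 91.76%


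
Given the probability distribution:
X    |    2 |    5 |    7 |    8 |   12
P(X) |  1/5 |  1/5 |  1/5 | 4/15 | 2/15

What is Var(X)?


E[X] = 98/15
E[X²] = 778/15
Var(X) = E[X²] - (E[X])² = 778/15 - 9604/225 = 2066/225

Var(X) = 2066/225 ≈ 9.1822


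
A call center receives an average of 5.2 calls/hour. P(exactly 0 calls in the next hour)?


Poisson(λ=5.2): P(X=0) = e^(-λ)×λ^k/k!
= e^(-5.2) × 5.2^0 / 0!
≈ 0.005516564421 × 1 / 1 ≈ 0.005517

P(X=0) ≈ 0.005517 ≈ 0.55%


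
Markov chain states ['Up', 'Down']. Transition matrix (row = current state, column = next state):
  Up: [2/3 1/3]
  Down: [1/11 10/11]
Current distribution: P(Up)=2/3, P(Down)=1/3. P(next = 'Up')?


P(next=Up) = Σᵢ P(now=i)×P(i→Up)
= 2/3×2/3 + 1/3×1/11
= 4/9 + 1/33 = 47/99

P = 47/99 ≈ 0.4747


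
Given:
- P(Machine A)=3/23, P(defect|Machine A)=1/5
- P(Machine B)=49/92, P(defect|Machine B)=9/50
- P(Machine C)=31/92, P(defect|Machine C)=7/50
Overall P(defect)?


P(B) = Σ P(B|Aᵢ)×P(Aᵢ)
  1/5×3/23 = 3/115
  9/50×49/92 = 441/4600
  7/50×31/92 = 217/4600
Sum = 389/2300

P(defect) = 389/2300 ≈ 16.91%


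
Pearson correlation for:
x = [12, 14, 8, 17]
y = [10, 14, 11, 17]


n=4, Σx=51, Σy=52, Σxy=693, Σx²=693, Σy²=706
r = (4×693 - 51×52)/√((4×693 - 51²)(4×706 - 52²))
= 120/√(171×120) = 120/√20520 ≈ 120/143.2480 ≈ 0.8377

r ≈ 0.8377


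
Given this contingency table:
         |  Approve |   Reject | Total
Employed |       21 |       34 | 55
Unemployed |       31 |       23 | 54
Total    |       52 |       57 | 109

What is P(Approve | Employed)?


P(Approve | Employed) = 21/(21+34) = 21/55

P(Approve|Employed) = 21/55 ≈ 38.18%


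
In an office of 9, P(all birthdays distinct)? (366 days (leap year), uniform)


P(all different) = Π(366-i)/366 for i=0..8
= (366/366)×(365/366)×...×(358/366)
= 0.905624

P ≈ 0.9056 ≈ 90.56%


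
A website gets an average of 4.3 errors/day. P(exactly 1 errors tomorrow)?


Poisson(λ=4.3): P(X=1) = e^(-λ)×λ^k/k!
= e^(-4.3) × 4.3^1 / 1!
≈ 0.01356855901 × 4.3 / 1 ≈ 0.058345

P(X=1) ≈ 0.058345 ≈ 5.83%


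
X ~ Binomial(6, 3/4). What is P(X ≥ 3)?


P(X ≥ 3) = Σ P(X=i) for i=3..6
P(X=3) = 135/1024
P(X=4) = 1215/4096
P(X=5) = 729/2048
P(X=6) = 729/4096
Sum = 1971/2048

P(X ≥ 3) = 1971/2048 ≈ 96.24%


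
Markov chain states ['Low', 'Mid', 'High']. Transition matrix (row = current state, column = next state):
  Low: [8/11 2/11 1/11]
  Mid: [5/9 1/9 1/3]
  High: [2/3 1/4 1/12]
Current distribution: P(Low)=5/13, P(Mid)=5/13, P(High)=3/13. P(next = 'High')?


P(next=High) = Σᵢ P(now=i)×P(i→High)
= 5/13×1/11 + 5/13×1/3 + 3/13×1/12
= 5/143 + 5/39 + 1/52 = 313/1716

P = 313/1716 ≈ 0.1824


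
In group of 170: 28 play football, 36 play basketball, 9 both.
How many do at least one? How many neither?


|A∪B| = 28+36-9 = 55
Neither = 170-55 = 115

At least one: 55; Neither: 115


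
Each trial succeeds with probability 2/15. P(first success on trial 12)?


Geometric: P(X=12) = (1-p)^(k-1)×p = (13/15)^11×2/15 = 3584320788074/129746337890625

P(X=12) = 3584320788074/129746337890625 ≈ 2.76%


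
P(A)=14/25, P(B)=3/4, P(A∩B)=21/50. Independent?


P(A)×P(B) = 21/50
P(A∩B) = 21/50
Equal ✓ → Independent

Yes, independent


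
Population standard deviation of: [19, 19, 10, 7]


Mean = 55/4
  (19-55/4)²=441/16
  (19-55/4)²=441/16
  (10-55/4)²=225/16
  (7-55/4)²=729/16
Σ(x-μ)² = 459/4
σ² = (459/4)/4 = 459/16

σ = √(459/16) ≈ 5.3561


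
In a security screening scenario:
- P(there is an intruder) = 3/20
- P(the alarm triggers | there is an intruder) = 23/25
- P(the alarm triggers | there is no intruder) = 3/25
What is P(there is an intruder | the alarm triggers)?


Using Bayes' theorem:
P(A|B) = P(B|A)·P(A) / P(B)

P(the alarm triggers) = 23/25 × 3/20 + 3/25 × 17/20
= 69/500 + 51/500 = 6/25

P(there is an intruder|the alarm triggers) = (69/500) / (6/25) = 23/40

P(there is an intruder|the alarm triggers) = 23/40 ≈ 57.50%


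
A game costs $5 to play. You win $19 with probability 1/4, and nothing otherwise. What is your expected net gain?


E[gain] = (19-5)×1/4 + (-5)×3/4
= 7/2 - 15/4 = -1/4

Expected net gain = $-1/4 ≈ $-0.25


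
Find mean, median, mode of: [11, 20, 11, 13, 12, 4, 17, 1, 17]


Sorted: [1, 4, 11, 11, 12, 13, 17, 17, 20]
Mean = 106/9
Median = 12
Freq: {11: 2, 20: 1, 13: 1, 12: 1, 4: 1, 17: 2, 1: 1}
Mode: [11, 17]

Mean=106/9, Median=12, Mode=[11, 17]


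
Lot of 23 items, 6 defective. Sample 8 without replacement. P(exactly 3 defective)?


Hypergeometric: C(6,3)×C(17,5)/C(23,8)
= 20×6188/490314 = 3640/14421

P(X=3) = 3640/14421 ≈ 25.24%


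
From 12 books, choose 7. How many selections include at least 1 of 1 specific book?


Complement: C(12,7) - C(11,7) = 792 - 330 = 462

462


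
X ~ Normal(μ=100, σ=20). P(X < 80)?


z = (80-100)/20 = -1.0
P(Z < -1.0) = 0.1587

P(X < 80) ≈ 0.1587


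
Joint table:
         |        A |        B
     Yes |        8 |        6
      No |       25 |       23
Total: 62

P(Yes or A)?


P(Yes∨A) = P(Yes) + P(A) - P(Yes∧A)
= (14 + 33 - 8)/62 = 39/62

P = 39/62 ≈ 62.90%


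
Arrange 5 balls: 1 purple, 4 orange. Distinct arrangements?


5!/(1!×4!) = 5

5


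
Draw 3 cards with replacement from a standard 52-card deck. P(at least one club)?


P(not a club) = 39/52 = 3/4
P(none in 3 draws) = (3/4)^3 = 27/64
P(≥1 club) = 1 - 27/64 = 37/64

P = 37/64 ≈ 57.81%


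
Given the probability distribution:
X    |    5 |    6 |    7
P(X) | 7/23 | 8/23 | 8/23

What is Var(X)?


E[X] = 139/23
E[X²] = 855/23
Var(X) = E[X²] - (E[X])² = 855/23 - 19321/529 = 344/529

Var(X) = 344/529 ≈ 0.6503


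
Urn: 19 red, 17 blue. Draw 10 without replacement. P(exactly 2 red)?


Hypergeometric: C(19,2)×C(17,8)/C(36,10)
= 171×24310/254186856 = 1235/75516

P(X=2) = 1235/75516 ≈ 1.64%


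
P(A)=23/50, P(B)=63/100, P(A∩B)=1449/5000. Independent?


P(A)×P(B) = 1449/5000
P(A∩B) = 1449/5000
Equal ✓ → Independent

Yes, independent


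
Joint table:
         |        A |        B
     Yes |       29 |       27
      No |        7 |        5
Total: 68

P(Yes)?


P(Yes) = (29+27)/68 = 56/68 = 14/17

P(Yes) = 14/17 ≈ 82.35%


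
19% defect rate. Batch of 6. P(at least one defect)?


P(all good) = (81/100)^6 = 282429536481/1000000000000
P(≥1 defect) = 717570463519/1000000000000

P = 717570463519/1000000000000 ≈ 71.76%


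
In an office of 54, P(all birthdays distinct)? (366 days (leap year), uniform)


P(all different) = Π(366-i)/366 for i=0..53
= (366/366)×(365/366)×...×(313/366)
= 0.016316

P ≈ 0.0163 ≈ 1.63%


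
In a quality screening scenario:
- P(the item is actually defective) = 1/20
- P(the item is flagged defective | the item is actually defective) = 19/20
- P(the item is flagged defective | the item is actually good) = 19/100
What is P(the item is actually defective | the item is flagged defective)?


Using Bayes' theorem:
P(A|B) = P(B|A)·P(A) / P(B)

P(the item is flagged defective) = 19/20 × 1/20 + 19/100 × 19/20
= 19/400 + 361/2000 = 57/250

P(the item is actually defective|the item is flagged defective) = (19/400) / (57/250) = 5/24

P(the item is actually defective|the item is flagged defective) = 5/24 ≈ 20.83%


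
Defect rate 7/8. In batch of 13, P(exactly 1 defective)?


Binomial: P(X=1) = C(13,1)×p^1×(1-p)^12
= 13 × 7/8 × 1/68719476736 = 91/549755813888

P(X=1) = 91/549755813888 ≈ 0.00%


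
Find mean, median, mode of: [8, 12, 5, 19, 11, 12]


Sorted: [5, 8, 11, 12, 12, 19]
Mean = 67/6
Median = 23/2
Freq: {8: 1, 12: 2, 5: 1, 19: 1, 11: 1}
Mode: [12]

Mean=67/6, Median=23/2, Mode=12


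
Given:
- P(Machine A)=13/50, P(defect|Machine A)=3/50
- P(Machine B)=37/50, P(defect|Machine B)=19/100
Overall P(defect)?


P(B) = Σ P(B|Aᵢ)×P(Aᵢ)
  3/50×13/50 = 39/2500
  19/100×37/50 = 703/5000
Sum = 781/5000

P(defect) = 781/5000 ≈ 15.62%


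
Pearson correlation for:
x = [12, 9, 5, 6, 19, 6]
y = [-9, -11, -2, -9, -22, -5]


n=6, Σx=57, Σy=-58, Σxy=-719, Σx²=683, Σy²=796
r = (6×(-719) - 57×(-58))/√((6×683 - 57²)(6×796 - (-58)²))
= -1008/√(849×1412) = -1008/√1198788 ≈ -1008/1094.8918 ≈ -0.9206

r ≈ -0.9206


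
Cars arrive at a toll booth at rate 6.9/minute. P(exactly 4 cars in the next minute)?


Poisson(λ=6.9): P(X=4) = e^(-λ)×λ^k/k!
= e^(-6.9) × 6.9^4 / 4!
≈ 0.001007785429 × 2266.7121 / 24 ≈ 0.095182

P(X=4) ≈ 0.095182 ≈ 9.52%


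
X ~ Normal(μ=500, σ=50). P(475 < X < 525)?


z₁=(475-500)/50=-0.5, z₂=(525-500)/50=0.5
P = Φ(0.5) - Φ(-0.5) = 0.691462 - 0.308538 = 0.382924 ≈ 0.3829

P(475 < X < 525) ≈ 0.3829


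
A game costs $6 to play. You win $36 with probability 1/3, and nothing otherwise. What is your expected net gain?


E[gain] = (36-6)×1/3 + (-6)×2/3
= 10 - 4 = 6

Expected net gain = $6 ≈ $6.00


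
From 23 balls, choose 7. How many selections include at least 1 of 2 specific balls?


Complement: C(23,7) - C(21,7) = 245157 - 116280 = 128877

128877


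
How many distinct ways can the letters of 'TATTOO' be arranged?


Letters: 6, freq: {'T': 3, 'A': 1, 'O': 2}
6!/(3!×1!×2!) = 720/12 = 60

60


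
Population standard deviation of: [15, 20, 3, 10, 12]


Mean = 60/5 = 12
  (15-12)²=9
  (20-12)²=64
  (3-12)²=81
  (10-12)²=4
  (12-12)²=0
Σ(x-μ)² = 158
σ² = 158/5

σ = √(158/5) ≈ 5.6214


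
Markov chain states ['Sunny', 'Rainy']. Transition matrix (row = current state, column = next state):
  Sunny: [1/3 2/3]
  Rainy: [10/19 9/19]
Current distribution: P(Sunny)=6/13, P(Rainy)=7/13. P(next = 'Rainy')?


P(next=Rainy) = Σᵢ P(now=i)×P(i→Rainy)
= 6/13×2/3 + 7/13×9/19
= 4/13 + 63/247 = 139/247

P = 139/247 ≈ 0.5628


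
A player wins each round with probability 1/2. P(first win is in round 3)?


Geometric: P(X=3) = (1-p)^(k-1)×p = (1/2)^2×1/2 = 1/8

P(X=3) = 1/8 ≈ 12.50%


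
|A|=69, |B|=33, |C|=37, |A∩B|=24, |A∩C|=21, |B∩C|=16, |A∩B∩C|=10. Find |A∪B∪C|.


|A∪B∪C| = 69+33+37-24-21-16+10 = 88

|A∪B∪C| = 88


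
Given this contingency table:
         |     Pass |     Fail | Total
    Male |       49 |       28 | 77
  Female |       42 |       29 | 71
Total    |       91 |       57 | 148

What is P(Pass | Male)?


P(Pass | Male) = 49/(49+28) = 49/77 = 7/11

P(Pass|Male) = 7/11 ≈ 63.64%


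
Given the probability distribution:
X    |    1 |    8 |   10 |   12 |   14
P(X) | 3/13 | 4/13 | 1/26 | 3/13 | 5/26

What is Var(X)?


E[X] = 111/13
E[X²] = 1231/13
Var(X) = E[X²] - (E[X])² = 1231/13 - 12321/169 = 3682/169

Var(X) = 3682/169 ≈ 21.7870


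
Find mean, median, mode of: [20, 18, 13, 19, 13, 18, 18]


Sorted: [13, 13, 18, 18, 18, 19, 20]
Mean = 119/7 = 17
Median = 18
Freq: {20: 1, 18: 3, 13: 2, 19: 1}
Mode: [18]

Mean=17, Median=18, Mode=18


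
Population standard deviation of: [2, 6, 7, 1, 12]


Mean = 28/5
  (2-28/5)²=324/25
  (6-28/5)²=4/25
  (7-28/5)²=49/25
  (1-28/5)²=529/25
  (12-28/5)²=1024/25
Σ(x-μ)² = 386/5
σ² = (386/5)/5 = 386/25

σ = √(386/25) ≈ 3.9294


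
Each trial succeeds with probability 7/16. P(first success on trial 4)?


Geometric: P(X=4) = (1-p)^(k-1)×p = (9/16)^3×7/16 = 5103/65536

P(X=4) = 5103/65536 ≈ 7.79%


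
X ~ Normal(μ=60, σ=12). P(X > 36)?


z = (36-60)/12 = -2.0
P(X > 36) = 1 - P(Z ≤ -2.0) = 1 - 0.0228 = 0.9772

P(X > 36) ≈ 0.9772


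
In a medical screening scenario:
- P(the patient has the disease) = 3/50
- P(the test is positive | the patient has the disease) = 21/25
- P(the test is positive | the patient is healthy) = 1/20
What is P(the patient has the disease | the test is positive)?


Using Bayes' theorem:
P(A|B) = P(B|A)·P(A) / P(B)

P(the test is positive) = 21/25 × 3/50 + 1/20 × 47/50
= 63/1250 + 47/1000 = 487/5000

P(the patient has the disease|the test is positive) = (63/1250) / (487/5000) = 252/487

P(the patient has the disease|the test is positive) = 252/487 ≈ 51.75%


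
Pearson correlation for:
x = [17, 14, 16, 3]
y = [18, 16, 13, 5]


n=4, Σx=50, Σy=52, Σxy=753, Σx²=750, Σy²=774
r = (4×753 - 50×52)/√((4×750 - 50²)(4×774 - 52²))
= 412/√(500×392) = 412/√196000 ≈ 412/442.7189 ≈ 0.9306

r ≈ 0.9306


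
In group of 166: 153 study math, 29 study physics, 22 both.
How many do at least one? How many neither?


|A∪B| = 153+29-22 = 160
Neither = 166-160 = 6

At least one: 160; Neither: 6


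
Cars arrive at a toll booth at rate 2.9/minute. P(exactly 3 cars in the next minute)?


Poisson(λ=2.9): P(X=3) = e^(-λ)×λ^k/k!
= e^(-2.9) × 2.9^3 / 3!
≈ 0.05502322006 × 24.389 / 6 ≈ 0.223660

P(X=3) ≈ 0.223660 ≈ 22.37%


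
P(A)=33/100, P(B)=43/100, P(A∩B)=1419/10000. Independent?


P(A)×P(B) = 1419/10000
P(A∩B) = 1419/10000
Equal ✓ → Independent

Yes, independent


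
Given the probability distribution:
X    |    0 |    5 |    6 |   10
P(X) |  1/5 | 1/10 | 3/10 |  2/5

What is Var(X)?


E[X] = 63/10
E[X²] = 533/10
Var(X) = E[X²] - (E[X])² = 533/10 - 3969/100 = 1361/100

Var(X) = 1361/100 ≈ 13.6100


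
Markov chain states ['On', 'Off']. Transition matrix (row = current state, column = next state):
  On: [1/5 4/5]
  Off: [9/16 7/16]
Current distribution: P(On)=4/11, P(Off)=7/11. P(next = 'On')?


P(next=On) = Σᵢ P(now=i)×P(i→On)
= 4/11×1/5 + 7/11×9/16
= 4/55 + 63/176 = 379/880

P = 379/880 ≈ 0.4307


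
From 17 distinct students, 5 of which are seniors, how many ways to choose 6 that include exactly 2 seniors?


Choose 2 of the 5 seniors and 4 of the other 12 students:
C(5,2)×C(12,4) = 10×495 = 4950

4950


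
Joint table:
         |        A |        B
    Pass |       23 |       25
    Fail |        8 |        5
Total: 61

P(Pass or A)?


P(Pass∨A) = P(Pass) + P(A) - P(Pass∧A)
= (48 + 31 - 23)/61 = 56/61

P = 56/61 ≈ 91.80%


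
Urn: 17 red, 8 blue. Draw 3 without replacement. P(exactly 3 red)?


Hypergeometric: C(17,3)×C(8,0)/C(25,3)
= 680×1/2300 = 34/115

P(X=3) = 34/115 ≈ 29.57%


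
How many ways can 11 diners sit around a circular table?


Circular arrangements of 11 distinct objects: fix one position to break rotational symmetry.
(n-1)! = 10! = 3628800

3628800


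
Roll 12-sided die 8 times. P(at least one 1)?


P(no 1)^8 = (11/12)^8 = 214358881/429981696
P(≥1) = 1 - 214358881/429981696 = 215622815/429981696

P = 215622815/429981696 ≈ 50.15%


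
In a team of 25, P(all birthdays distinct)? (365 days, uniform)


P(all different) = Π(365-i)/365 for i=0..24
= (365/365)×(364/365)×...×(341/365)
= 0.431300

P ≈ 0.4313 ≈ 43.13%


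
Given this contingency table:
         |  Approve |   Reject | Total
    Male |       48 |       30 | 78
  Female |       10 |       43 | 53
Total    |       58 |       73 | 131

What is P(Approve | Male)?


P(Approve | Male) = 48/(48+30) = 48/78 = 8/13

P(Approve|Male) = 8/13 ≈ 61.54%


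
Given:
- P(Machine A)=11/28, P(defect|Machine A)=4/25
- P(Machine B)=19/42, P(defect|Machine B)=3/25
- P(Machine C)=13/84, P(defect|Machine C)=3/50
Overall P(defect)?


P(B) = Σ P(B|Aᵢ)×P(Aᵢ)
  4/25×11/28 = 11/175
  3/25×19/42 = 19/350
  3/50×13/84 = 13/1400
Sum = 177/1400

P(defect) = 177/1400 ≈ 12.64%


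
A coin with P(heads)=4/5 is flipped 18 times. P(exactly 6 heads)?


Binomial: P(X=6) = C(18,6)×p^6×(1-p)^12
= 18564 × 4096/15625 × 1/244140625 = 76038144/3814697265625

P(X=6) = 76038144/3814697265625 ≈ 0.00%


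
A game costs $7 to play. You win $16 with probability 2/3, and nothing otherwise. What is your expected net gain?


E[gain] = (16-7)×2/3 + (-7)×1/3
= 6 - 7/3 = 11/3

Expected net gain = $11/3 ≈ $3.67


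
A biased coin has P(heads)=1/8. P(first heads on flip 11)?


Geometric: P(X=11) = (1-p)^(k-1)×p = (7/8)^10×1/8 = 282475249/8589934592

P(X=11) = 282475249/8589934592 ≈ 3.29%


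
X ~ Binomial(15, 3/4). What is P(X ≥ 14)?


P(X ≥ 14) = Σ P(X=i) for i=14..15
P(X=14) = 71744535/1073741824
P(X=15) = 14348907/1073741824
Sum = 43046721/536870912

P(X ≥ 14) = 43046721/536870912 ≈ 8.02%


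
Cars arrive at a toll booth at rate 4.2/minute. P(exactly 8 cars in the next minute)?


Poisson(λ=4.2): P(X=8) = e^(-λ)×λ^k/k!
= e^(-4.2) × 4.2^8 / 8!
≈ 0.01499557682 × 96826.5199642 / 40320 ≈ 0.036011

P(X=8) ≈ 0.036011 ≈ 3.60%


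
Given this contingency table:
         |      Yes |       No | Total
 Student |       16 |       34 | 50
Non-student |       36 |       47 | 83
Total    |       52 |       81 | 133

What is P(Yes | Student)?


P(Yes | Student) = 16/(16+34) = 16/50 = 8/25

P(Yes|Student) = 8/25 ≈ 32.00%


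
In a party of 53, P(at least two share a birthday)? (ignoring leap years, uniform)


P(all different) = Π(365-i)/365 for i=0..52
= 0.018862
P(match) = 1 - 0.018862 = 0.981138

P ≈ 0.9811 ≈ 98.11%


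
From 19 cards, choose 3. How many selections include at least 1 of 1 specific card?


Complement: C(19,3) - C(18,3) = 969 - 816 = 153

153


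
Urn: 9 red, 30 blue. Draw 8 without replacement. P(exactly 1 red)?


Hypergeometric: C(9,1)×C(30,7)/C(39,8)
= 9×2035800/61523748 = 39150/131461

P(X=1) = 39150/131461 ≈ 29.78%


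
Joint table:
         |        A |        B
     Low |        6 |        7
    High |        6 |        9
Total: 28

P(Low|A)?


P(Low|A) = 6/(6+6) = 6/12 = 1/2

P = 1/2 ≈ 50.00%


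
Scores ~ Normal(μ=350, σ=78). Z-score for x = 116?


z = (x - μ)/σ = (116 - 350)/78 = -3.0

z = -3.0


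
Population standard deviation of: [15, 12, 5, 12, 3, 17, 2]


Mean = 66/7
  (15-66/7)²=1521/49
  (12-66/7)²=324/49
  (5-66/7)²=961/49
  (12-66/7)²=324/49
  (3-66/7)²=2025/49
  (17-66/7)²=2809/49
  (2-66/7)²=2704/49
Σ(x-μ)² = 1524/7
σ² = (1524/7)/7 = 1524/49

σ = √(1524/49) ≈ 5.5769


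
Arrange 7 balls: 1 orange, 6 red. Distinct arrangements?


7!/(1!×6!) = 7

7


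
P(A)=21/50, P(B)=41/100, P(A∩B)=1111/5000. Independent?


P(A)×P(B) = 861/5000
P(A∩B) = 1111/5000
Not equal → NOT independent

No, not independent


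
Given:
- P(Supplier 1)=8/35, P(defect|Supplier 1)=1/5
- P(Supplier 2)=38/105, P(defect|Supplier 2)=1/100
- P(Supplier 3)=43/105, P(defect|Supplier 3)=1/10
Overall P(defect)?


P(B) = Σ P(B|Aᵢ)×P(Aᵢ)
  1/5×8/35 = 8/175
  1/100×38/105 = 19/5250
  1/10×43/105 = 43/1050
Sum = 79/875

P(defect) = 79/875 ≈ 9.03%


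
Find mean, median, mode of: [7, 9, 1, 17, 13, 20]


Sorted: [1, 7, 9, 13, 17, 20]
Mean = 67/6
Median = 11
Freq: {7: 1, 9: 1, 1: 1, 17: 1, 13: 1, 20: 1}
Mode: No mode

Mean=67/6, Median=11, Mode=No mode


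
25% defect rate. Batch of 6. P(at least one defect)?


P(all good) = (3/4)^6 = 729/4096
P(≥1 defect) = 3367/4096

P = 3367/4096 ≈ 82.20%


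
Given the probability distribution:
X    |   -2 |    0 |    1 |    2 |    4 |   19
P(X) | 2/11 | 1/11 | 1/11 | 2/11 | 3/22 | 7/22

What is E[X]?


E[X] = Σ x·P(X=x)
= (-2)×(2/11) + (0)×(1/11) + (1)×(1/11) + (2)×(2/11) + (4)×(3/22) + (19)×(7/22)
= 147/22

E[X] = 147/22


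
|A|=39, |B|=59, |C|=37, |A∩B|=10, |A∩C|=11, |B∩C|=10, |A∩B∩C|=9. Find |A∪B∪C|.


|A∪B∪C| = 39+59+37-10-11-10+9 = 113

|A∪B∪C| = 113


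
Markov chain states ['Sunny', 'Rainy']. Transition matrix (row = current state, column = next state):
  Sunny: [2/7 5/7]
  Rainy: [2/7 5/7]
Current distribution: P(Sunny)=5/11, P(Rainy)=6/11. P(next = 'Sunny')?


P(next=Sunny) = Σᵢ P(now=i)×P(i→Sunny)
= 5/11×2/7 + 6/11×2/7
= 10/77 + 12/77 = 2/7

P = 2/7 ≈ 0.2857


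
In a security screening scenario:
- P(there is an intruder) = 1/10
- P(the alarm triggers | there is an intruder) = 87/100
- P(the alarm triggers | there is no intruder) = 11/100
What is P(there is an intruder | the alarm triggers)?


Using Bayes' theorem:
P(A|B) = P(B|A)·P(A) / P(B)

P(the alarm triggers) = 87/100 × 1/10 + 11/100 × 9/10
= 87/1000 + 99/1000 = 93/500

P(there is an intruder|the alarm triggers) = (87/1000) / (93/500) = 29/62

P(there is an intruder|the alarm triggers) = 29/62 ≈ 46.77%


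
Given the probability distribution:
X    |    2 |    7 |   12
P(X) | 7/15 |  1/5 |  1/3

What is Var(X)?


E[X] = 19/3
E[X²] = 179/3
Var(X) = E[X²] - (E[X])² = 179/3 - 361/9 = 176/9

Var(X) = 176/9 ≈ 19.5556


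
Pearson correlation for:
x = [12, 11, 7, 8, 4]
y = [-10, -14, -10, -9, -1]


n=5, Σx=42, Σy=-44, Σxy=-420, Σx²=394, Σy²=478
r = (5×(-420) - 42×(-44))/√((5×394 - 42²)(5×478 - (-44)²))
= -252/√(206×454) = -252/√93524 ≈ -252/305.8169 ≈ -0.8240

r ≈ -0.8240


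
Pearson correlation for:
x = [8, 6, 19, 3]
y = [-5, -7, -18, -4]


n=4, Σx=36, Σy=-34, Σxy=-436, Σx²=470, Σy²=414
r = (4×(-436) - 36×(-34))/√((4×470 - 36²)(4×414 - (-34)²))
= -520/√(584×500) = -520/√292000 ≈ -520/540.3702 ≈ -0.9623

r ≈ -0.9623


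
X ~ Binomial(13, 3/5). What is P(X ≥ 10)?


P(X ≥ 10) = Σ P(X=i) for i=10..13
P(X=10) = 135104112/1220703125
P(X=11) = 55269864/1220703125
P(X=12) = 13817466/1220703125
P(X=13) = 1594323/1220703125
Sum = 41157153/244140625

P(X ≥ 10) = 41157153/244140625 ≈ 16.86%


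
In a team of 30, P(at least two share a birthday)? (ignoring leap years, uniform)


P(all different) = Π(365-i)/365 for i=0..29
= 0.293684
P(match) = 1 - 0.293684 = 0.706316

P ≈ 0.7063 ≈ 70.63%


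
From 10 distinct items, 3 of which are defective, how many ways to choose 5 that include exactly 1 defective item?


Choose 1 of the 3 defective items and 4 of the other 7 items:
C(3,1)×C(7,4) = 3×35 = 105

105


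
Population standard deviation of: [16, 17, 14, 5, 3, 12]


Mean = 67/6
  (16-67/6)²=841/36
  (17-67/6)²=1225/36
  (14-67/6)²=289/36
  (5-67/6)²=1369/36
  (3-67/6)²=2401/36
  (12-67/6)²=25/36
Σ(x-μ)² = 1025/6
σ² = (1025/6)/6 = 1025/36

σ = √(1025/36) ≈ 5.3359


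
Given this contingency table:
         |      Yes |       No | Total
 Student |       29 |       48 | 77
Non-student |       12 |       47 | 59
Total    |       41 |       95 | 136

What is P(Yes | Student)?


P(Yes | Student) = 29/(29+48) = 29/77

P(Yes|Student) = 29/77 ≈ 37.66%


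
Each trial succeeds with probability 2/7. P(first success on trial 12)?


Geometric: P(X=12) = (1-p)^(k-1)×p = (5/7)^11×2/7 = 97656250/13841287201

P(X=12) = 97656250/13841287201 ≈ 0.71%


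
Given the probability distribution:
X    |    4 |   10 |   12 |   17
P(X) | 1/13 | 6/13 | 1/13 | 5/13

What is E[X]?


E[X] = Σ x·P(X=x)
= (4)×(1/13) + (10)×(6/13) + (12)×(1/13) + (17)×(5/13)
= 161/13

E[X] = 161/13
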